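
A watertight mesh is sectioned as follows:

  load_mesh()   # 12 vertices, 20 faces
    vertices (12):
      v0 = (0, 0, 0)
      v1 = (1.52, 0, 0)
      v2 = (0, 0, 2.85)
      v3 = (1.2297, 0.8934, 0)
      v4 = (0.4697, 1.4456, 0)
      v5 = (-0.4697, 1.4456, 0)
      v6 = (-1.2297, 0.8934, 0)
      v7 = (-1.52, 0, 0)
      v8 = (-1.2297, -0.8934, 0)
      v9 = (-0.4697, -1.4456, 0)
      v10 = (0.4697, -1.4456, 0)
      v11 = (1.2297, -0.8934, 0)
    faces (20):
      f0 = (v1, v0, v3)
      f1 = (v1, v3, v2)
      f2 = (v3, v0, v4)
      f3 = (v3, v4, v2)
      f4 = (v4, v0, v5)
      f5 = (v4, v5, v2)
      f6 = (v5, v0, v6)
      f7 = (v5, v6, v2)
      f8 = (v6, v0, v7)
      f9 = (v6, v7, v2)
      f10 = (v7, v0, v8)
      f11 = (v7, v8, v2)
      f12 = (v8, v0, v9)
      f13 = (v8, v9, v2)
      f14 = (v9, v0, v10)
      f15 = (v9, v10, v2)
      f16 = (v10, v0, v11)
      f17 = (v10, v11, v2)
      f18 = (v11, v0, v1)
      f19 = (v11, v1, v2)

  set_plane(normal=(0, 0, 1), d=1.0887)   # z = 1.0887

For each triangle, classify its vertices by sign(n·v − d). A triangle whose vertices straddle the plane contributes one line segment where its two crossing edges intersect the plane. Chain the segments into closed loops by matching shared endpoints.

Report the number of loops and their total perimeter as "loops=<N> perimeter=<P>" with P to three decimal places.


loops=1 perimeter=5.806

Straddling triangles (10 of 20):
  (v1,v3,v2) [--+] → (0.759955, 0.552121, 1.0887)–(0.93936, 0, 1.0887)  len=0.5805
  (v3,v4,v2) [--+] → (0.290275, 0.893381, 1.0887)–(0.759955, 0.552121, 1.0887)  len=0.5806
  (v4,v5,v2) [--+] → (-0.290275, 0.893381, 1.0887)–(0.290275, 0.893381, 1.0887)  len=0.5805
  (v5,v6,v2) [--+] → (-0.759955, 0.552121, 1.0887)–(-0.290275, 0.893381, 1.0887)  len=0.5806
  (v6,v7,v2) [--+] → (-0.93936, 0, 1.0887)–(-0.759955, 0.552121, 1.0887)  len=0.5805
  (v7,v8,v2) [--+] → (-0.759955, -0.552121, 1.0887)–(-0.93936, 0, 1.0887)  len=0.5805
  (v8,v9,v2) [--+] → (-0.290275, -0.893381, 1.0887)–(-0.759955, -0.552121, 1.0887)  len=0.5806
  (v9,v10,v2) [--+] → (0.290275, -0.893381, 1.0887)–(-0.290275, -0.893381, 1.0887)  len=0.5805
  (v10,v11,v2) [--+] → (0.759955, -0.552121, 1.0887)–(0.290275, -0.893381, 1.0887)  len=0.5806
  (v11,v1,v2) [--+] → (0.93936, 0, 1.0887)–(0.759955, -0.552121, 1.0887)  len=0.5805

Chained into 1 loop(s):
  loop 1: 10 segments, perimeter = 5.8055
Total perimeter = 5.806


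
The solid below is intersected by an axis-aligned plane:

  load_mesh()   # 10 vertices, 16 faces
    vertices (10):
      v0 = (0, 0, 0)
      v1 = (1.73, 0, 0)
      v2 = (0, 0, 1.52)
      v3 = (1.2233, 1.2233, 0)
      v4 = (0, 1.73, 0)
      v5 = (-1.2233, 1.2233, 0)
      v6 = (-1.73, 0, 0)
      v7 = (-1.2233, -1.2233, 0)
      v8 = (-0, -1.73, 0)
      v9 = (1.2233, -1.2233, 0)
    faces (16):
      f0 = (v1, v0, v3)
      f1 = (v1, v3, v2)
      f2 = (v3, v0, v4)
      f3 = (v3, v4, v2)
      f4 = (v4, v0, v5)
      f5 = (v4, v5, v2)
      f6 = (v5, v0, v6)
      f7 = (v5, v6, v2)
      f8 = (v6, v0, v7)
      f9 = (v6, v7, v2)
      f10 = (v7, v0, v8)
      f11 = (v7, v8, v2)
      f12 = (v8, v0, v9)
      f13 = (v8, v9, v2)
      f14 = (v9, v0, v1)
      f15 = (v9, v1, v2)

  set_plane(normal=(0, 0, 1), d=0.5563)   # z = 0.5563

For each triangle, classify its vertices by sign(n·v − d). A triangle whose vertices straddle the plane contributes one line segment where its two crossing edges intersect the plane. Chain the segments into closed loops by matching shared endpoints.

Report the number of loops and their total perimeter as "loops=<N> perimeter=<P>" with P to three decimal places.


loops=1 perimeter=6.716

Straddling triangles (8 of 16):
  (v1,v3,v2) [--+] → (0.775588, 0.775588, 0.5563)–(1.09684, 0, 0.5563)  len=0.8395
  (v3,v4,v2) [--+] → (0, 1.09684, 0.5563)–(0.775588, 0.775588, 0.5563)  len=0.8395
  (v4,v5,v2) [--+] → (-0.775588, 0.775588, 0.5563)–(0, 1.09684, 0.5563)  len=0.8395
  (v5,v6,v2) [--+] → (-1.09684, 0, 0.5563)–(-0.775588, 0.775588, 0.5563)  len=0.8395
  (v6,v7,v2) [--+] → (-0.775588, -0.775588, 0.5563)–(-1.09684, 0, 0.5563)  len=0.8395
  (v7,v8,v2) [--+] → (0, -1.09684, 0.5563)–(-0.775588, -0.775588, 0.5563)  len=0.8395
  (v8,v9,v2) [--+] → (0.775588, -0.775588, 0.5563)–(0, -1.09684, 0.5563)  len=0.8395
  (v9,v1,v2) [--+] → (1.09684, 0, 0.5563)–(0.775588, -0.775588, 0.5563)  len=0.8395

Chained into 1 loop(s):
  loop 1: 8 segments, perimeter = 6.7159
Total perimeter = 6.716


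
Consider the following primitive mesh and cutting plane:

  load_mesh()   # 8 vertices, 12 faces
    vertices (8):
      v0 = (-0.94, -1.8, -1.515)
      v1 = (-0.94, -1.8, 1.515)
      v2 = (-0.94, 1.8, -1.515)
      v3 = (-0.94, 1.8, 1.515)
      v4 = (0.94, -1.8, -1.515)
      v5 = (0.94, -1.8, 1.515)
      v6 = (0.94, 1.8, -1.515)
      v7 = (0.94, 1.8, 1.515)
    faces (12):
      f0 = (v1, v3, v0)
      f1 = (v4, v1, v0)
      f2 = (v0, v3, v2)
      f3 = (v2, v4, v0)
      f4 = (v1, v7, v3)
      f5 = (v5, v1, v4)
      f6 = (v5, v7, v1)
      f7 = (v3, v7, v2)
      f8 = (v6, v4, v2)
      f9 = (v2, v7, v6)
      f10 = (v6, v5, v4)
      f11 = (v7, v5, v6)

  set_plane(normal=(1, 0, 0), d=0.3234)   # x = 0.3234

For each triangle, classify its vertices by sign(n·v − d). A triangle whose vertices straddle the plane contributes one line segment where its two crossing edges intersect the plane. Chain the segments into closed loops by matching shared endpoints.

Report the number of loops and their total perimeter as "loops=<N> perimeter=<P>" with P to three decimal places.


loops=1 perimeter=13.260

Straddling triangles (8 of 12):
  (v4,v1,v0) [+--] → (0.3234, -1.8, -0.521224)–(0.3234, -1.8, -1.515)  len=0.9938
  (v2,v4,v0) [-+-] → (0.3234, -0.619277, -1.515)–(0.3234, -1.8, -1.515)  len=1.1807
  (v1,v7,v3) [-+-] → (0.3234, 0.619277, 1.515)–(0.3234, 1.8, 1.515)  len=1.1807
  (v5,v1,v4) [+-+] → (0.3234, -1.8, 1.515)–(0.3234, -1.8, -0.521224)  len=2.0362
  (v5,v7,v1) [++-] → (0.3234, 0.619277, 1.515)–(0.3234, -1.8, 1.515)  len=2.4193
  (v3,v7,v2) [-+-] → (0.3234, 1.8, 1.515)–(0.3234, 1.8, 0.521224)  len=0.9938
  (v6,v4,v2) [++-] → (0.3234, -0.619277, -1.515)–(0.3234, 1.8, -1.515)  len=2.4193
  (v2,v7,v6) [-++] → (0.3234, 1.8, 0.521224)–(0.3234, 1.8, -1.515)  len=2.0362

Chained into 1 loop(s):
  loop 1: 8 segments, perimeter = 13.2600
Total perimeter = 13.260


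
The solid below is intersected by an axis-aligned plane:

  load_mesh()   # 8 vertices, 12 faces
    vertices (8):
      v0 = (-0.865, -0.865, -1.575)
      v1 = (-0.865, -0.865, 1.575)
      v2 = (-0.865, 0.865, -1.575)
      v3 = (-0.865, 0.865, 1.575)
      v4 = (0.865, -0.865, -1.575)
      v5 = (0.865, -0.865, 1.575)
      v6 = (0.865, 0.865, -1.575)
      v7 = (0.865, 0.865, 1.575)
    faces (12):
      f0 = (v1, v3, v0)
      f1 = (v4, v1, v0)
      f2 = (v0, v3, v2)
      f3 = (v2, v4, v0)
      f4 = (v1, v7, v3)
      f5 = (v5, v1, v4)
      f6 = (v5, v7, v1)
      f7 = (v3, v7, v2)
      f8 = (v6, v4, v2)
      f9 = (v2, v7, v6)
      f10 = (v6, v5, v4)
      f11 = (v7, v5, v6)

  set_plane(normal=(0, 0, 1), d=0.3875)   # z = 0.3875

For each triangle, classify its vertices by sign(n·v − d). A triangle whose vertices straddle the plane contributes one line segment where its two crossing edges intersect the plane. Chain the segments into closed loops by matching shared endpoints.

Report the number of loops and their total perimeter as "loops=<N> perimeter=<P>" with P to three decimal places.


Straddling triangles (8 of 12):
  (v1,v3,v0) [++-] → (-0.865, 0.212817, 0.3875)–(-0.865, -0.865, 0.3875)  len=1.0778
  (v4,v1,v0) [-+-] → (-0.212817, -0.865, 0.3875)–(-0.865, -0.865, 0.3875)  len=0.6522
  (v0,v3,v2) [-+-] → (-0.865, 0.212817, 0.3875)–(-0.865, 0.865, 0.3875)  len=0.6522
  (v5,v1,v4) [++-] → (-0.212817, -0.865, 0.3875)–(0.865, -0.865, 0.3875)  len=1.0778
  (v3,v7,v2) [++-] → (0.212817, 0.865, 0.3875)–(-0.865, 0.865, 0.3875)  len=1.0778
  (v2,v7,v6) [-+-] → (0.212817, 0.865, 0.3875)–(0.865, 0.865, 0.3875)  len=0.6522
  (v6,v5,v4) [-+-] → (0.865, -0.212817, 0.3875)–(0.865, -0.865, 0.3875)  len=0.6522
  (v7,v5,v6) [++-] → (0.865, -0.212817, 0.3875)–(0.865, 0.865, 0.3875)  len=1.0778

Chained into 1 loop(s):
  loop 1: 8 segments, perimeter = 6.9200
Total perimeter = 6.920

loops=1 perimeter=6.920


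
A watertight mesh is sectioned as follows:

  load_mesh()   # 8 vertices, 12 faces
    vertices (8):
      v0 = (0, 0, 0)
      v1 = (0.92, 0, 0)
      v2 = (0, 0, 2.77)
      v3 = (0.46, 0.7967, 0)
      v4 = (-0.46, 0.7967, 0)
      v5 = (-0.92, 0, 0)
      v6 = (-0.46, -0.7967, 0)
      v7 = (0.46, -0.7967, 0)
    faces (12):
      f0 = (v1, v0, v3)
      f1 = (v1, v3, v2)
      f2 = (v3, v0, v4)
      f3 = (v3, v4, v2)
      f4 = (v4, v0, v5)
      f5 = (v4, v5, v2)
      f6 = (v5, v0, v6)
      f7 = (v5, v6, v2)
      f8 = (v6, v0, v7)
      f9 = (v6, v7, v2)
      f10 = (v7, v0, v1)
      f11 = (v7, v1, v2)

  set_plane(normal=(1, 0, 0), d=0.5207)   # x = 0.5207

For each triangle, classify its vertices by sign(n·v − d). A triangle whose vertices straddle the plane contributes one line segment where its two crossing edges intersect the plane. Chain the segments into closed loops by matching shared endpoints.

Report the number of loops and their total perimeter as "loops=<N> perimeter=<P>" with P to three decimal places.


loops=1 perimeter=4.157

Straddling triangles (4 of 12):
  (v1,v0,v3) [+--] → (0.5207, 0, 0)–(0.5207, 0.69157, 0)  len=0.6916
  (v1,v3,v2) [+--] → (0.5207, 0.69157, 0)–(0.5207, 0, 1.20224)  len=1.3870
  (v7,v0,v1) [--+] → (0.5207, 0, 0)–(0.5207, -0.69157, 0)  len=0.6916
  (v7,v1,v2) [-+-] → (0.5207, -0.69157, 0)–(0.5207, 0, 1.20224)  len=1.3870

Chained into 1 loop(s):
  loop 1: 4 segments, perimeter = 4.1571
Total perimeter = 4.157


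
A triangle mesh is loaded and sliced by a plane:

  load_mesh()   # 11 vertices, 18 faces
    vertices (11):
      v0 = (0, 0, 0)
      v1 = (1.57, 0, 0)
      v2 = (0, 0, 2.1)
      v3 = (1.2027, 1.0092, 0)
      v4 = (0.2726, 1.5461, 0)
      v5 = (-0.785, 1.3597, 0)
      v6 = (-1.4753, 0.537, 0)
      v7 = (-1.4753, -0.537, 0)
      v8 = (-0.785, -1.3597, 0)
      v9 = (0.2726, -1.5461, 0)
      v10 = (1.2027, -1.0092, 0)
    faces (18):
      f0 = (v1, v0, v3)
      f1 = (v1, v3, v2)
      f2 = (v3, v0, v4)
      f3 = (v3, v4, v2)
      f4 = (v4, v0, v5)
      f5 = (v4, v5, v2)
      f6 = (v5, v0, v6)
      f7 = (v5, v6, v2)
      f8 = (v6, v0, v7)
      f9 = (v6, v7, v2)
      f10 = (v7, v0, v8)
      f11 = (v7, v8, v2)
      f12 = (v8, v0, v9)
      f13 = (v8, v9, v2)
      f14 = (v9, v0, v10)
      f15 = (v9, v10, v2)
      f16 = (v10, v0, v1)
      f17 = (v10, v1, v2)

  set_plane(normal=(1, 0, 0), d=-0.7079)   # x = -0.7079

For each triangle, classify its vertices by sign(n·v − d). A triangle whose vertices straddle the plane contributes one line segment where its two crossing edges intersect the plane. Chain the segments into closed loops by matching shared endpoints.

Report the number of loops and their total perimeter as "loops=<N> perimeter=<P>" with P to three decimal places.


loops=1 perimeter=6.394

Straddling triangles (10 of 18):
  (v4,v0,v5) [++-] → (-0.7079, 1.22615, 0)–(-0.7079, 1.37329, 0)  len=0.1471
  (v4,v5,v2) [+-+] → (-0.7079, 1.37329, 0)–(-0.7079, 1.22615, 0.206255)  len=0.2534
  (v5,v0,v6) [-+-] → (-0.7079, 1.22615, 0)–(-0.7079, 0.257671, 0)  len=0.9685
  (v5,v6,v2) [--+] → (-0.7079, 0.257671, 1.09235)–(-0.7079, 1.22615, 0.206255)  len=1.3127
  (v6,v0,v7) [-+-] → (-0.7079, 0.257671, 0)–(-0.7079, -0.257671, 0)  len=0.5153
  (v6,v7,v2) [--+] → (-0.7079, -0.257671, 1.09235)–(-0.7079, 0.257671, 1.09235)  len=0.5153
  (v7,v0,v8) [-+-] → (-0.7079, -0.257671, 0)–(-0.7079, -1.22615, 0)  len=0.9685
  (v7,v8,v2) [--+] → (-0.7079, -1.22615, 0.206255)–(-0.7079, -0.257671, 1.09235)  len=1.3127
  (v8,v0,v9) [-++] → (-0.7079, -1.22615, 0)–(-0.7079, -1.37329, 0)  len=0.1471
  (v8,v9,v2) [-++] → (-0.7079, -1.37329, 0)–(-0.7079, -1.22615, 0.206255)  len=0.2534

Chained into 1 loop(s):
  loop 1: 10 segments, perimeter = 6.3940
Total perimeter = 6.394


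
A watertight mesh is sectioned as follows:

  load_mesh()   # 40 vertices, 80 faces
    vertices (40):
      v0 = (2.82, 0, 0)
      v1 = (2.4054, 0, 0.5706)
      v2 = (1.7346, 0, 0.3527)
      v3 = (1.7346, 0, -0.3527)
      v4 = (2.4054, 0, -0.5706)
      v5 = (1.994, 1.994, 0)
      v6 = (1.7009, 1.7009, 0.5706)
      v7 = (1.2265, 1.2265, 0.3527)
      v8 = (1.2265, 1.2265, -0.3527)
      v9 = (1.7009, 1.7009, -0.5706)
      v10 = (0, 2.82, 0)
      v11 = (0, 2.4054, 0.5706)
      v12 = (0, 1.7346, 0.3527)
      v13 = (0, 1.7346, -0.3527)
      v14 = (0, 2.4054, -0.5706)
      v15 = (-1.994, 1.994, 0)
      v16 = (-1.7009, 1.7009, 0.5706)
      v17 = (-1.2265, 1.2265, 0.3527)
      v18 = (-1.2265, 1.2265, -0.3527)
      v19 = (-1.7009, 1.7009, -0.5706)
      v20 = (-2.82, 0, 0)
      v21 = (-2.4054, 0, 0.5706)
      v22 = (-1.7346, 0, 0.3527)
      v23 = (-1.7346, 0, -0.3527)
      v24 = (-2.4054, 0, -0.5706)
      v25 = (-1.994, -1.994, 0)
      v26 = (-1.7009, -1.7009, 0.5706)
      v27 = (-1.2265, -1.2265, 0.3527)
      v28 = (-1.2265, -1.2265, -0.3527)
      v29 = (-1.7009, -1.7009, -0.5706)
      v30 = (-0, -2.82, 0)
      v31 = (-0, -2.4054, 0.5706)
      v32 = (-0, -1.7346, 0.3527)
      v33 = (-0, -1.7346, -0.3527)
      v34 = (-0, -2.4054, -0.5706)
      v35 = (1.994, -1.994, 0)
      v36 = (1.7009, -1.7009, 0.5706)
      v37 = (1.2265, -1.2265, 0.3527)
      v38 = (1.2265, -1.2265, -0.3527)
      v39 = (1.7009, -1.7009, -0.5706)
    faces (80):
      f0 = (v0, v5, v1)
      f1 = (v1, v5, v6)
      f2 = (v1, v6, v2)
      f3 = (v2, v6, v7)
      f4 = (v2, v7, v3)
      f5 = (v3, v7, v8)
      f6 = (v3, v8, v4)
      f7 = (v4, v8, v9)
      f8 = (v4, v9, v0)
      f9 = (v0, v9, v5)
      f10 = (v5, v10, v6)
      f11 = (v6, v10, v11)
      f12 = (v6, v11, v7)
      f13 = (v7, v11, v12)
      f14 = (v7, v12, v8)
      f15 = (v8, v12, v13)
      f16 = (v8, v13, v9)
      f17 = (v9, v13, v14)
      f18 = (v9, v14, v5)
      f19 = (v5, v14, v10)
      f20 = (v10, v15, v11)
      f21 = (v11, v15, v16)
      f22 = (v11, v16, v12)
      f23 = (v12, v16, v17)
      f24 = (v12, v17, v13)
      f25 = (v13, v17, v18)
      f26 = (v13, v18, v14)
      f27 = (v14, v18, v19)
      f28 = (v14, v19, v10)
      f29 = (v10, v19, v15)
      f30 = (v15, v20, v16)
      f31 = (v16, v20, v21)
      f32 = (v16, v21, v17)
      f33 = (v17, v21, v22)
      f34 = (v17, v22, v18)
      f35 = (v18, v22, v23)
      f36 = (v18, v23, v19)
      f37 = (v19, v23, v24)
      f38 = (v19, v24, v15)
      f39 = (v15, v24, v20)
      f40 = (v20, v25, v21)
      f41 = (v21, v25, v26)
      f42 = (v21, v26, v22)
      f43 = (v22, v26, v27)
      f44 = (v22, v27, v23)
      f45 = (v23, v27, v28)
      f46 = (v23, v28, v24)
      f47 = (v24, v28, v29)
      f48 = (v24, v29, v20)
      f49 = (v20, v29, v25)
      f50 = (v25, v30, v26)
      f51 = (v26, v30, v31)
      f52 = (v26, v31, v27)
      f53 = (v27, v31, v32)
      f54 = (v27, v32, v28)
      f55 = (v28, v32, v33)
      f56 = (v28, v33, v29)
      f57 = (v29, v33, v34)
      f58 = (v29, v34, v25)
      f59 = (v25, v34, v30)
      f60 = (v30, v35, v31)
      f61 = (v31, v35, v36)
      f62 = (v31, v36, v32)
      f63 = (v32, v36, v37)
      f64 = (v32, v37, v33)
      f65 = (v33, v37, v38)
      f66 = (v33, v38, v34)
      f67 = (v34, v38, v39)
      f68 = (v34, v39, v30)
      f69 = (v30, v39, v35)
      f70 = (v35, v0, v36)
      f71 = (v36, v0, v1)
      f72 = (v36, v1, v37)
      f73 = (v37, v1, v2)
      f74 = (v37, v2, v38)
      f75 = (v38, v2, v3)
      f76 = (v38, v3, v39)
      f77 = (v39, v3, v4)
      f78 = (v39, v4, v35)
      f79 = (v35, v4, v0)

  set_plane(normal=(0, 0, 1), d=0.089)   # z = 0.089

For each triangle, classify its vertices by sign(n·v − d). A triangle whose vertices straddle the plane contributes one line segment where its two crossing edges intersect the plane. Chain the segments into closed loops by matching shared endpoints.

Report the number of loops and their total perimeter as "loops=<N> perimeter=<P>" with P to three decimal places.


loops=2 perimeter=27.491

Straddling triangles (32 of 80):
  (v0,v5,v1) [--+] → (2.05817, 1.68298, 0.089)–(2.75533, 0, 0.089)  len=1.8217
  (v1,v5,v6) [+-+] → (2.05817, 1.68298, 0.089)–(1.94828, 1.94828, 0.089)  len=0.2872
  (v2,v7,v3) [++-] → (1.41644, 0.767997, 0.089)–(1.7346, 0, 0.089)  len=0.8313
  (v3,v7,v8) [-+-] → (1.41644, 0.767997, 0.089)–(1.2265, 1.2265, 0.089)  len=0.4963
  (v5,v10,v6) [--+] → (0.2653, 2.64545, 0.089)–(1.94828, 1.94828, 0.089)  len=1.8217
  (v6,v10,v11) [+-+] → (0.2653, 2.64545, 0.089)–(0, 2.75533, 0.089)  len=0.2872
  (v7,v12,v8) [++-] → (0.458503, 1.54466, 0.089)–(1.2265, 1.2265, 0.089)  len=0.8313
  (v8,v12,v13) [-+-] → (0.458503, 1.54466, 0.089)–(0, 1.7346, 0.089)  len=0.4963
  (v10,v15,v11) [--+] → (-1.68298, 2.05817, 0.089)–(0, 2.75533, 0.089)  len=1.8217
  (v11,v15,v16) [+-+] → (-1.68298, 2.05817, 0.089)–(-1.94828, 1.94828, 0.089)  len=0.2872
  (v12,v17,v13) [++-] → (-0.767997, 1.41644, 0.089)–(0, 1.7346, 0.089)  len=0.8313
  (v13,v17,v18) [-+-] → (-0.767997, 1.41644, 0.089)–(-1.2265, 1.2265, 0.089)  len=0.4963
  (v15,v20,v16) [--+] → (-2.64545, 0.2653, 0.089)–(-1.94828, 1.94828, 0.089)  len=1.8217
  (v16,v20,v21) [+-+] → (-2.64545, 0.2653, 0.089)–(-2.75533, 0, 0.089)  len=0.2872
  (v17,v22,v18) [++-] → (-1.54466, 0.458503, 0.089)–(-1.2265, 1.2265, 0.089)  len=0.8313
  (v18,v22,v23) [-+-] → (-1.54466, 0.458503, 0.089)–(-1.7346, 0, 0.089)  len=0.4963
  (v20,v25,v21) [--+] → (-2.05817, -1.68298, 0.089)–(-2.75533, 0, 0.089)  len=1.8217
  (v21,v25,v26) [+-+] → (-2.05817, -1.68298, 0.089)–(-1.94828, -1.94828, 0.089)  len=0.2872
  (v22,v27,v23) [++-] → (-1.41644, -0.767997, 0.089)–(-1.7346, 0, 0.089)  len=0.8313
  (v23,v27,v28) [-+-] → (-1.41644, -0.767997, 0.089)–(-1.2265, -1.2265, 0.089)  len=0.4963
  (v25,v30,v26) [--+] → (-0.2653, -2.64545, 0.089)–(-1.94828, -1.94828, 0.089)  len=1.8217
  (v26,v30,v31) [+-+] → (-0.2653, -2.64545, 0.089)–(0, -2.75533, 0.089)  len=0.2872
  (v27,v32,v28) [++-] → (-0.458503, -1.54466, 0.089)–(-1.2265, -1.2265, 0.089)  len=0.8313
  (v28,v32,v33) [-+-] → (-0.458503, -1.54466, 0.089)–(0, -1.7346, 0.089)  len=0.4963
  (v30,v35,v31) [--+] → (1.68298, -2.05817, 0.089)–(0, -2.75533, 0.089)  len=1.8217
  (v31,v35,v36) [+-+] → (1.68298, -2.05817, 0.089)–(1.94828, -1.94828, 0.089)  len=0.2872
  (v32,v37,v33) [++-] → (0.767997, -1.41644, 0.089)–(0, -1.7346, 0.089)  len=0.8313
  (v33,v37,v38) [-+-] → (0.767997, -1.41644, 0.089)–(1.2265, -1.2265, 0.089)  len=0.4963
  (v35,v0,v36) [--+] → (2.64545, -0.2653, 0.089)–(1.94828, -1.94828, 0.089)  len=1.8217
  (v36,v0,v1) [+-+] → (2.64545, -0.2653, 0.089)–(2.75533, 0, 0.089)  len=0.2872
  (v37,v2,v38) [++-] → (1.54466, -0.458503, 0.089)–(1.2265, -1.2265, 0.089)  len=0.8313
  (v38,v2,v3) [-+-] → (1.54466, -0.458503, 0.089)–(1.7346, 0, 0.089)  len=0.4963

Chained into 2 loop(s):
  loop 1: 16 segments, perimeter = 16.8706
  loop 2: 16 segments, perimeter = 10.6206
Total perimeter = 27.491


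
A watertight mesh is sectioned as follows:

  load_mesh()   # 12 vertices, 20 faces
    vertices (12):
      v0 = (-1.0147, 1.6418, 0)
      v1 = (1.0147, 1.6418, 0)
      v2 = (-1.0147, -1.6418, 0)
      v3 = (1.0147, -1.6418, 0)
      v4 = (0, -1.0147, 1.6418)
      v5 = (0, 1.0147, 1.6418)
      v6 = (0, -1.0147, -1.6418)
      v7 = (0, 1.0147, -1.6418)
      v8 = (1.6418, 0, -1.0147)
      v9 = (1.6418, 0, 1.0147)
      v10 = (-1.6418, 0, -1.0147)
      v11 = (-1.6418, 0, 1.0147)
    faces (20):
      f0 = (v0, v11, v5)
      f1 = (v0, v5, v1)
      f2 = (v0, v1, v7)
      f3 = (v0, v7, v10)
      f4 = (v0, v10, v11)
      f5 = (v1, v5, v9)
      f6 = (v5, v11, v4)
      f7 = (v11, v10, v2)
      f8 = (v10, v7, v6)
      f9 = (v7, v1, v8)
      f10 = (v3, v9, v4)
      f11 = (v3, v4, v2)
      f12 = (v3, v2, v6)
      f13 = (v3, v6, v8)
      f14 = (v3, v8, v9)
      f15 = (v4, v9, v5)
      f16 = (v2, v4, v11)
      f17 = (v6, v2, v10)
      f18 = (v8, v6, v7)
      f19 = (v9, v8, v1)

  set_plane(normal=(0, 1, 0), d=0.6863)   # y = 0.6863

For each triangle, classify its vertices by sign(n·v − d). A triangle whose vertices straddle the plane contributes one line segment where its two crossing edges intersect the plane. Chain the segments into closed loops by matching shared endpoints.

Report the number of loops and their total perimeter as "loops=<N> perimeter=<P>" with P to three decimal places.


loops=1 perimeter=9.436

Straddling triangles (10 of 20):
  (v0,v11,v5) [+-+] → (-1.37966, 0.6863, 0.590538)–(-0.531356, 0.6863, 1.43884)  len=1.1997
  (v0,v7,v10) [++-] → (-0.531356, 0.6863, -1.43884)–(-1.37966, 0.6863, -0.590538)  len=1.1997
  (v0,v10,v11) [+--] → (-1.37966, 0.6863, -0.590538)–(-1.37966, 0.6863, 0.590538)  len=1.1811
  (v1,v5,v9) [++-] → (0.531356, 0.6863, 1.43884)–(1.37966, 0.6863, 0.590538)  len=1.1997
  (v5,v11,v4) [+--] → (-0.531356, 0.6863, 1.43884)–(0, 0.6863, 1.6418)  len=0.5688
  (v10,v7,v6) [-+-] → (-0.531356, 0.6863, -1.43884)–(0, 0.6863, -1.6418)  len=0.5688
  (v7,v1,v8) [++-] → (1.37966, 0.6863, -0.590538)–(0.531356, 0.6863, -1.43884)  len=1.1997
  (v4,v9,v5) [--+] → (0.531356, 0.6863, 1.43884)–(0, 0.6863, 1.6418)  len=0.5688
  (v8,v6,v7) [--+] → (0, 0.6863, -1.6418)–(0.531356, 0.6863, -1.43884)  len=0.5688
  (v9,v8,v1) [--+] → (1.37966, 0.6863, -0.590538)–(1.37966, 0.6863, 0.590538)  len=1.1811

Chained into 1 loop(s):
  loop 1: 10 segments, perimeter = 9.4361
Total perimeter = 9.436


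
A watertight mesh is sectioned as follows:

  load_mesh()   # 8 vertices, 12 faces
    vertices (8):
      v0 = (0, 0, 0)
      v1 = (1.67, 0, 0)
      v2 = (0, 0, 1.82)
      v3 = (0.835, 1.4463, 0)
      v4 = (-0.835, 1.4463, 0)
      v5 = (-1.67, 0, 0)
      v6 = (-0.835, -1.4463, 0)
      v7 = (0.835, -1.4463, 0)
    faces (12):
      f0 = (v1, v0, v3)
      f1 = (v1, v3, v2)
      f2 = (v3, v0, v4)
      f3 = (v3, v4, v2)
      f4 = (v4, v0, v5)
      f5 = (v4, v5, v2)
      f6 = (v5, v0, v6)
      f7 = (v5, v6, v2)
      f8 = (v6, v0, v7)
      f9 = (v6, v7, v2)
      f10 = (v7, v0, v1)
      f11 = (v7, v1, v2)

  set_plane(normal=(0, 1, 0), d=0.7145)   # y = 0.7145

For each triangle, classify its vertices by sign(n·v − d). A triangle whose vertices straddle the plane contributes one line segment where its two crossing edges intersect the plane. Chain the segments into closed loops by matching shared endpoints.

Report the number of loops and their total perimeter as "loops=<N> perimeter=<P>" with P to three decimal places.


loops=1 perimeter=5.840

Straddling triangles (6 of 12):
  (v1,v0,v3) [--+] → (0.412506, 0.7145, 0)–(1.25749, 0.7145, 0)  len=0.8450
  (v1,v3,v2) [-+-] → (1.25749, 0.7145, 0)–(0.412506, 0.7145, 0.920885)  len=1.2498
  (v3,v0,v4) [+-+] → (0.412506, 0.7145, 0)–(-0.412506, 0.7145, 0)  len=0.8250
  (v3,v4,v2) [++-] → (-0.412506, 0.7145, 0.920885)–(0.412506, 0.7145, 0.920885)  len=0.8250
  (v4,v0,v5) [+--] → (-0.412506, 0.7145, 0)–(-1.25749, 0.7145, 0)  len=0.8450
  (v4,v5,v2) [+--] → (-1.25749, 0.7145, 0)–(-0.412506, 0.7145, 0.920885)  len=1.2498

Chained into 1 loop(s):
  loop 1: 6 segments, perimeter = 5.8396
Total perimeter = 5.840


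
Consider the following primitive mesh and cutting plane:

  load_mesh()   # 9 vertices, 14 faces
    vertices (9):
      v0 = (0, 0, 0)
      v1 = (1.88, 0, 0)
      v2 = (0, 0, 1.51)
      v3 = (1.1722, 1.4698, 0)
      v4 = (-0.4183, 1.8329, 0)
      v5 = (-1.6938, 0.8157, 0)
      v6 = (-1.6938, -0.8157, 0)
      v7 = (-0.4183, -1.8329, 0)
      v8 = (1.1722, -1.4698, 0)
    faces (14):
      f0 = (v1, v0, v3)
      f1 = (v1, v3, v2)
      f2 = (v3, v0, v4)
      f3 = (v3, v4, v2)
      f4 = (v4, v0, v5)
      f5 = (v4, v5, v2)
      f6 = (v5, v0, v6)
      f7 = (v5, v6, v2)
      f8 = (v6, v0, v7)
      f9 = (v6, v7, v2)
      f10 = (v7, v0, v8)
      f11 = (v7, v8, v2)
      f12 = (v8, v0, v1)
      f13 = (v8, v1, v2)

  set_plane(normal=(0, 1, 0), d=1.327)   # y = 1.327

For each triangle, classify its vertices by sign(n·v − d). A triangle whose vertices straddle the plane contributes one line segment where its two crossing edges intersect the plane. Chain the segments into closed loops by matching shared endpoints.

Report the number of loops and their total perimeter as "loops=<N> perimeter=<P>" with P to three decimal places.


Straddling triangles (6 of 14):
  (v1,v0,v3) [--+] → (1.05831, 1.327, 0)–(1.24097, 1.327, 0)  len=0.1827
  (v1,v3,v2) [-+-] → (1.24097, 1.327, 0)–(1.05831, 1.327, 0.146706)  len=0.2343
  (v3,v0,v4) [+-+] → (1.05831, 1.327, 0)–(-0.302845, 1.327, 0)  len=1.3612
  (v3,v4,v2) [++-] → (-0.302845, 1.327, 0.416776)–(1.05831, 1.327, 0.146706)  len=1.3877
  (v4,v0,v5) [+--] → (-0.302845, 1.327, 0)–(-1.05266, 1.327, 0)  len=0.7498
  (v4,v5,v2) [+--] → (-1.05266, 1.327, 0)–(-0.302845, 1.327, 0.416776)  len=0.8579

Chained into 1 loop(s):
  loop 1: 6 segments, perimeter = 4.7735
Total perimeter = 4.773

loops=1 perimeter=4.773


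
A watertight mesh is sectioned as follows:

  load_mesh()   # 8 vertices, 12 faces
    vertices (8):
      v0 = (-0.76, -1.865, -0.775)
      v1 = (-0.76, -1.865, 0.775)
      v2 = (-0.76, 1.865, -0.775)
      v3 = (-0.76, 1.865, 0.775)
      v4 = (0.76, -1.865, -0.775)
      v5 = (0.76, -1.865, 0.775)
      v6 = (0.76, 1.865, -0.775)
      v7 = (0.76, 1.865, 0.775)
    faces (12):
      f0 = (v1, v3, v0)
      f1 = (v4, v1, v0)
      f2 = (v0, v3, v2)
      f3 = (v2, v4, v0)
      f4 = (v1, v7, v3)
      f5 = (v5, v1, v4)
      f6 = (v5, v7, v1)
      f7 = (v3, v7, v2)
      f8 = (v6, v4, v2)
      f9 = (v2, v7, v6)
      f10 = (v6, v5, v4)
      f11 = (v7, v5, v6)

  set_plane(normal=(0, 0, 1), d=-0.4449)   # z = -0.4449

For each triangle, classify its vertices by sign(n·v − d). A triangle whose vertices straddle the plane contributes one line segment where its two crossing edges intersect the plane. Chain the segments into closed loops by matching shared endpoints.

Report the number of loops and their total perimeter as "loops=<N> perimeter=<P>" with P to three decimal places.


loops=1 perimeter=10.500

Straddling triangles (8 of 12):
  (v1,v3,v0) [++-] → (-0.76, -1.07063, -0.4449)–(-0.76, -1.865, -0.4449)  len=0.7944
  (v4,v1,v0) [-+-] → (0.436289, -1.865, -0.4449)–(-0.76, -1.865, -0.4449)  len=1.1963
  (v0,v3,v2) [-+-] → (-0.76, -1.07063, -0.4449)–(-0.76, 1.865, -0.4449)  len=2.9356
  (v5,v1,v4) [++-] → (0.436289, -1.865, -0.4449)–(0.76, -1.865, -0.4449)  len=0.3237
  (v3,v7,v2) [++-] → (-0.436289, 1.865, -0.4449)–(-0.76, 1.865, -0.4449)  len=0.3237
  (v2,v7,v6) [-+-] → (-0.436289, 1.865, -0.4449)–(0.76, 1.865, -0.4449)  len=1.1963
  (v6,v5,v4) [-+-] → (0.76, 1.07063, -0.4449)–(0.76, -1.865, -0.4449)  len=2.9356
  (v7,v5,v6) [++-] → (0.76, 1.07063, -0.4449)–(0.76, 1.865, -0.4449)  len=0.7944

Chained into 1 loop(s):
  loop 1: 8 segments, perimeter = 10.5000
Total perimeter = 10.500


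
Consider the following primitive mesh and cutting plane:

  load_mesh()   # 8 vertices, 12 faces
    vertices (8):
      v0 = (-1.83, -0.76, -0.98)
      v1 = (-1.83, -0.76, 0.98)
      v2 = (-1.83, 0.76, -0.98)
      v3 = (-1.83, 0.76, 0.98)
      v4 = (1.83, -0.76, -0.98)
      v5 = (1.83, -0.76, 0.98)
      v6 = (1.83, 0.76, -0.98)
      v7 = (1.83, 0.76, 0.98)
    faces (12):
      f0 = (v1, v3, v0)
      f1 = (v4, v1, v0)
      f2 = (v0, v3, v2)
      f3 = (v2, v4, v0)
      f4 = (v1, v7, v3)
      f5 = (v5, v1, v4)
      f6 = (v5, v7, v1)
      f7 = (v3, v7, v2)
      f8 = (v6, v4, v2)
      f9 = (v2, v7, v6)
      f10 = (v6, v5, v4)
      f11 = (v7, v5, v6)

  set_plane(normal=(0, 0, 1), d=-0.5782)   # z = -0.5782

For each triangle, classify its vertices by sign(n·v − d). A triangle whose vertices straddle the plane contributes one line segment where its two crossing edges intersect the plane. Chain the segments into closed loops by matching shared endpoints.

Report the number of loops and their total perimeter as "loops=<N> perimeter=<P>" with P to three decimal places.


Straddling triangles (8 of 12):
  (v1,v3,v0) [++-] → (-1.83, -0.4484, -0.5782)–(-1.83, -0.76, -0.5782)  len=0.3116
  (v4,v1,v0) [-+-] → (1.0797, -0.76, -0.5782)–(-1.83, -0.76, -0.5782)  len=2.9097
  (v0,v3,v2) [-+-] → (-1.83, -0.4484, -0.5782)–(-1.83, 0.76, -0.5782)  len=1.2084
  (v5,v1,v4) [++-] → (1.0797, -0.76, -0.5782)–(1.83, -0.76, -0.5782)  len=0.7503
  (v3,v7,v2) [++-] → (-1.0797, 0.76, -0.5782)–(-1.83, 0.76, -0.5782)  len=0.7503
  (v2,v7,v6) [-+-] → (-1.0797, 0.76, -0.5782)–(1.83, 0.76, -0.5782)  len=2.9097
  (v6,v5,v4) [-+-] → (1.83, 0.4484, -0.5782)–(1.83, -0.76, -0.5782)  len=1.2084
  (v7,v5,v6) [++-] → (1.83, 0.4484, -0.5782)–(1.83, 0.76, -0.5782)  len=0.3116

Chained into 1 loop(s):
  loop 1: 8 segments, perimeter = 10.3600
Total perimeter = 10.360

loops=1 perimeter=10.360


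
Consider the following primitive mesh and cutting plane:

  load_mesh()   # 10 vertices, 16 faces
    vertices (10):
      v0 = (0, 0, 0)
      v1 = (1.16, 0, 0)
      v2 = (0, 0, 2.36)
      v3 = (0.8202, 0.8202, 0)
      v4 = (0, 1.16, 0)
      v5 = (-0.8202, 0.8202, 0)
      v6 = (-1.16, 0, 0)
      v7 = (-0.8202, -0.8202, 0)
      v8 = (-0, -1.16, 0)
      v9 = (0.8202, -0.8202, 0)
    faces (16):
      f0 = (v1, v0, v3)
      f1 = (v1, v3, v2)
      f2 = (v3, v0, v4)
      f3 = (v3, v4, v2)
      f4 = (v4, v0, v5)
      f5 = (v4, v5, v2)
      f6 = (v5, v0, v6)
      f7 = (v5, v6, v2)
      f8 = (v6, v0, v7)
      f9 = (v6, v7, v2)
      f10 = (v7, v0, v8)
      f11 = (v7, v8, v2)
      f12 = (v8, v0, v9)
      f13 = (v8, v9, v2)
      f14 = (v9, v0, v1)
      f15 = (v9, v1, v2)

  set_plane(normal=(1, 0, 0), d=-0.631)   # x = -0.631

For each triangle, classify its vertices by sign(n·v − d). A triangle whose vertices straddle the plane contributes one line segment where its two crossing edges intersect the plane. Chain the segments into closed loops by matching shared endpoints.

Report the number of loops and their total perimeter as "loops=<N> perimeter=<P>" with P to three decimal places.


Straddling triangles (8 of 16):
  (v4,v0,v5) [++-] → (-0.631, 0.631, 0)–(-0.631, 0.898584, 0)  len=0.2676
  (v4,v5,v2) [+-+] → (-0.631, 0.898584, 0)–(-0.631, 0.631, 0.544394)  len=0.6066
  (v5,v0,v6) [-+-] → (-0.631, 0.631, 0)–(-0.631, 0, 0)  len=0.6310
  (v5,v6,v2) [--+] → (-0.631, 0, 1.07624)–(-0.631, 0.631, 0.544394)  len=0.8252
  (v6,v0,v7) [-+-] → (-0.631, 0, 0)–(-0.631, -0.631, 0)  len=0.6310
  (v6,v7,v2) [--+] → (-0.631, -0.631, 0.544394)–(-0.631, 0, 1.07624)  len=0.8252
  (v7,v0,v8) [-++] → (-0.631, -0.631, 0)–(-0.631, -0.898584, 0)  len=0.2676
  (v7,v8,v2) [-++] → (-0.631, -0.898584, 0)–(-0.631, -0.631, 0.544394)  len=0.6066

Chained into 1 loop(s):
  loop 1: 8 segments, perimeter = 4.6609
Total perimeter = 4.661

loops=1 perimeter=4.661


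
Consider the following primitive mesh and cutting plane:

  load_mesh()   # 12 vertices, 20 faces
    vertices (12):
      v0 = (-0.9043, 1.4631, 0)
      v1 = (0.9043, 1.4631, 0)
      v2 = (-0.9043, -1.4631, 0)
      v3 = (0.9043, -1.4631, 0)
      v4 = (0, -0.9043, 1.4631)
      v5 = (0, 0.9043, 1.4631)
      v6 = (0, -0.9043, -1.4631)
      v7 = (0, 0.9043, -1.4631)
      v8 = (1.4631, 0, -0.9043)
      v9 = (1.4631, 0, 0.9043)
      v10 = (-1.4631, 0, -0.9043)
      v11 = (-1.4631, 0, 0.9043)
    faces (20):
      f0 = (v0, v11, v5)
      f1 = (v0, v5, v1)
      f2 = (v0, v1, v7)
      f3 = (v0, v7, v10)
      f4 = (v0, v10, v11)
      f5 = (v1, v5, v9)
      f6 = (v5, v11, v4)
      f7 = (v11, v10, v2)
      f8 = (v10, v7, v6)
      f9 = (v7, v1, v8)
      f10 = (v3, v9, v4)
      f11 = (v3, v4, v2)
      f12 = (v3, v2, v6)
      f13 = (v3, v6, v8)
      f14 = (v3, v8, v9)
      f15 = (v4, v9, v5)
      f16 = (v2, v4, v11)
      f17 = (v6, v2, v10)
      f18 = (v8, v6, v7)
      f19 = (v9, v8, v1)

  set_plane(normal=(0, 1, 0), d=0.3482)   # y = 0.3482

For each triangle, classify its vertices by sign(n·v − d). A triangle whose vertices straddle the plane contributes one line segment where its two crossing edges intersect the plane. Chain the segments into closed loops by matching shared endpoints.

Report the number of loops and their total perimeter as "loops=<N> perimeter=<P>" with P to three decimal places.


Straddling triangles (10 of 20):
  (v0,v11,v5) [+-+] → (-1.33011, 0.3482, 0.689088)–(-0.899735, 0.3482, 1.11947)  len=0.6086
  (v0,v7,v10) [++-] → (-0.899735, 0.3482, -1.11947)–(-1.33011, 0.3482, -0.689088)  len=0.6086
  (v0,v10,v11) [+--] → (-1.33011, 0.3482, -0.689088)–(-1.33011, 0.3482, 0.689088)  len=1.3782
  (v1,v5,v9) [++-] → (0.899735, 0.3482, 1.11947)–(1.33011, 0.3482, 0.689088)  len=0.6086
  (v5,v11,v4) [+--] → (-0.899735, 0.3482, 1.11947)–(0, 0.3482, 1.4631)  len=0.9631
  (v10,v7,v6) [-+-] → (-0.899735, 0.3482, -1.11947)–(0, 0.3482, -1.4631)  len=0.9631
  (v7,v1,v8) [++-] → (1.33011, 0.3482, -0.689088)–(0.899735, 0.3482, -1.11947)  len=0.6086
  (v4,v9,v5) [--+] → (0.899735, 0.3482, 1.11947)–(0, 0.3482, 1.4631)  len=0.9631
  (v8,v6,v7) [--+] → (0, 0.3482, -1.4631)–(0.899735, 0.3482, -1.11947)  len=0.9631
  (v9,v8,v1) [--+] → (1.33011, 0.3482, -0.689088)–(1.33011, 0.3482, 0.689088)  len=1.3782

Chained into 1 loop(s):
  loop 1: 10 segments, perimeter = 9.0434
Total perimeter = 9.043

loops=1 perimeter=9.043


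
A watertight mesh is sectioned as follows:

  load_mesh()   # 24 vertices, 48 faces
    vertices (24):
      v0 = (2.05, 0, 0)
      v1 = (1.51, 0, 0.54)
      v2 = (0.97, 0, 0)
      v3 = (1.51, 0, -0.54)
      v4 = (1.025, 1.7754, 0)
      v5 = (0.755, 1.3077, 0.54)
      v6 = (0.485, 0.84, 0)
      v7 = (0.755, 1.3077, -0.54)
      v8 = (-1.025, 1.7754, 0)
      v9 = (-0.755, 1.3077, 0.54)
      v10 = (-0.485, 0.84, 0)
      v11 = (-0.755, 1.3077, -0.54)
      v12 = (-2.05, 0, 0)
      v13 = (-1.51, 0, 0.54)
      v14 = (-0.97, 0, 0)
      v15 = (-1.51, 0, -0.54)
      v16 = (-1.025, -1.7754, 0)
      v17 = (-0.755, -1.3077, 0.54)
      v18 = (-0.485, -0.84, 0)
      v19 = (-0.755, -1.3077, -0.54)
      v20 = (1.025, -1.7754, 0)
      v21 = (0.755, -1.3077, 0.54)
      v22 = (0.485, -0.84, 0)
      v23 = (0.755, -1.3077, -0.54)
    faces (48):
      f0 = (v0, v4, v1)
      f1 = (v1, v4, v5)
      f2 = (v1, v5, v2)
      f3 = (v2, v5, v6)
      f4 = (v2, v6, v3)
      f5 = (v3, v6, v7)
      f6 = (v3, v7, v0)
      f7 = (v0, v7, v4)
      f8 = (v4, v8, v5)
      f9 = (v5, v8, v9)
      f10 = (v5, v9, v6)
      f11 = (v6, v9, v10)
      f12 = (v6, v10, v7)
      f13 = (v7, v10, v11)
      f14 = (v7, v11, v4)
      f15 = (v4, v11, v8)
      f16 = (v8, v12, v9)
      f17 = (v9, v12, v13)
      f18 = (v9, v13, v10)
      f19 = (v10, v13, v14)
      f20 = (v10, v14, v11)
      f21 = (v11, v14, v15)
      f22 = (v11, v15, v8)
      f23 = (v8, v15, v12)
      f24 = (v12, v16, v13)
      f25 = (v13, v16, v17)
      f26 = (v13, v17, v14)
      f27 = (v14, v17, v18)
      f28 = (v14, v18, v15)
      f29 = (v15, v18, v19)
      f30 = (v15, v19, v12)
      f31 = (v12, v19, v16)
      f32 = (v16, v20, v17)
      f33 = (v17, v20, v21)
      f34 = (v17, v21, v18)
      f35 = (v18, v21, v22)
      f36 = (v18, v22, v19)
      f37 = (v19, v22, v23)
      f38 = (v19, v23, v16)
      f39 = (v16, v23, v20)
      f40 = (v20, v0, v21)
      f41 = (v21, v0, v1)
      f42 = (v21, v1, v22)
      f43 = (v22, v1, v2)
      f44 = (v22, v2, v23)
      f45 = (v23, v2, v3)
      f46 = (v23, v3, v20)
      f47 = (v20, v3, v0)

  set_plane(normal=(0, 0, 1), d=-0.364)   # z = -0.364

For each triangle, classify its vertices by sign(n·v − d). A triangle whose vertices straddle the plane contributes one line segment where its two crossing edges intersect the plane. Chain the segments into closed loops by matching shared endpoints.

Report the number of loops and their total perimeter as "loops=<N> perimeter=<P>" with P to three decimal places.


Straddling triangles (24 of 48):
  (v2,v6,v3) [++-] → (1.17593, 0.273778, -0.364)–(1.334, 0, -0.364)  len=0.3161
  (v3,v6,v7) [-+-] → (1.17593, 0.273778, -0.364)–(0.667, 1.15526, -0.364)  len=1.0179
  (v3,v7,v0) [--+] → (1.17707, 0.881487, -0.364)–(1.686, 0, -0.364)  len=1.0179
  (v0,v7,v4) [+-+] → (1.17707, 0.881487, -0.364)–(0.843, 1.46014, -0.364)  len=0.6682
  (v6,v10,v7) [++-] → (0.350852, 1.15526, -0.364)–(0.667, 1.15526, -0.364)  len=0.3161
  (v7,v10,v11) [-+-] → (0.350852, 1.15526, -0.364)–(-0.667, 1.15526, -0.364)  len=1.0179
  (v7,v11,v4) [--+] → (-0.174852, 1.46014, -0.364)–(0.843, 1.46014, -0.364)  len=1.0179
  (v4,v11,v8) [+-+] → (-0.174852, 1.46014, -0.364)–(-0.843, 1.46014, -0.364)  len=0.6681
  (v10,v14,v11) [++-] → (-0.825074, 0.881487, -0.364)–(-0.667, 1.15526, -0.364)  len=0.3161
  (v11,v14,v15) [-+-] → (-0.825074, 0.881487, -0.364)–(-1.334, 0, -0.364)  len=1.0179
  (v11,v15,v8) [--+] → (-1.35193, 0.578649, -0.364)–(-0.843, 1.46014, -0.364)  len=1.0179
  (v8,v15,v12) [+-+] → (-1.35193, 0.578649, -0.364)–(-1.686, 0, -0.364)  len=0.6682
  (v14,v18,v15) [++-] → (-1.17593, -0.273778, -0.364)–(-1.334, 0, -0.364)  len=0.3161
  (v15,v18,v19) [-+-] → (-1.17593, -0.273778, -0.364)–(-0.667, -1.15526, -0.364)  len=1.0179
  (v15,v19,v12) [--+] → (-1.17707, -0.881487, -0.364)–(-1.686, 0, -0.364)  len=1.0179
  (v12,v19,v16) [+-+] → (-1.17707, -0.881487, -0.364)–(-0.843, -1.46014, -0.364)  len=0.6682
  (v18,v22,v19) [++-] → (-0.350852, -1.15526, -0.364)–(-0.667, -1.15526, -0.364)  len=0.3161
  (v19,v22,v23) [-+-] → (-0.350852, -1.15526, -0.364)–(0.667, -1.15526, -0.364)  len=1.0179
  (v19,v23,v16) [--+] → (0.174852, -1.46014, -0.364)–(-0.843, -1.46014, -0.364)  len=1.0179
  (v16,v23,v20) [+-+] → (0.174852, -1.46014, -0.364)–(0.843, -1.46014, -0.364)  len=0.6681
  (v22,v2,v23) [++-] → (0.825074, -0.881487, -0.364)–(0.667, -1.15526, -0.364)  len=0.3161
  (v23,v2,v3) [-+-] → (0.825074, -0.881487, -0.364)–(1.334, 0, -0.364)  len=1.0179
  (v23,v3,v20) [--+] → (1.35193, -0.578649, -0.364)–(0.843, -1.46014, -0.364)  len=1.0179
  (v20,v3,v0) [+-+] → (1.35193, -0.578649, -0.364)–(1.686, 0, -0.364)  len=0.6682

Chained into 2 loop(s):
  loop 1: 12 segments, perimeter = 8.0040
  loop 2: 12 segments, perimeter = 10.1161
Total perimeter = 18.120

loops=2 perimeter=18.120


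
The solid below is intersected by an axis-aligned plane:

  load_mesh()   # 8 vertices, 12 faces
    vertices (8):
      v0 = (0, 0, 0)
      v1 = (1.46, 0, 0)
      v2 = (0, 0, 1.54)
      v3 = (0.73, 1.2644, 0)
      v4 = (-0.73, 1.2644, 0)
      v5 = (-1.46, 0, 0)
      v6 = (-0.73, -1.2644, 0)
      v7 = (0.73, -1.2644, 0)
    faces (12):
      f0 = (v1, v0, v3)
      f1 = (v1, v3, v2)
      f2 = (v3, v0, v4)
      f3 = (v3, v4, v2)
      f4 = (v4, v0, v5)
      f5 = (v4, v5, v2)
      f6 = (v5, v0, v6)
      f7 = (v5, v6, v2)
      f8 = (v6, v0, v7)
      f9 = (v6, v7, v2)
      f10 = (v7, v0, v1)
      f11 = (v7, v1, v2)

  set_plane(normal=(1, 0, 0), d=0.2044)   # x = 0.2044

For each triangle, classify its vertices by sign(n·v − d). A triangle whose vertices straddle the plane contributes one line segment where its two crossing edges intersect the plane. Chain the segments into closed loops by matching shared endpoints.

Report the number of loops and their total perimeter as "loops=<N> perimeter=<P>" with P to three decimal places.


loops=1 perimeter=6.227

Straddling triangles (8 of 12):
  (v1,v0,v3) [+-+] → (0.2044, 0, 0)–(0.2044, 0.354032, 0)  len=0.3540
  (v1,v3,v2) [++-] → (0.2044, 0.354032, 1.1088)–(0.2044, 0, 1.3244)  len=0.4145
  (v3,v0,v4) [+--] → (0.2044, 0.354032, 0)–(0.2044, 1.2644, 0)  len=0.9104
  (v3,v4,v2) [+--] → (0.2044, 1.2644, 0)–(0.2044, 0.354032, 1.1088)  len=1.4346
  (v6,v0,v7) [--+] → (0.2044, -0.354032, 0)–(0.2044, -1.2644, 0)  len=0.9104
  (v6,v7,v2) [-+-] → (0.2044, -1.2644, 0)–(0.2044, -0.354032, 1.1088)  len=1.4346
  (v7,v0,v1) [+-+] → (0.2044, -0.354032, 0)–(0.2044, 0, 0)  len=0.3540
  (v7,v1,v2) [++-] → (0.2044, 0, 1.3244)–(0.2044, -0.354032, 1.1088)  len=0.4145

Chained into 1 loop(s):
  loop 1: 8 segments, perimeter = 6.2271
Total perimeter = 6.227
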